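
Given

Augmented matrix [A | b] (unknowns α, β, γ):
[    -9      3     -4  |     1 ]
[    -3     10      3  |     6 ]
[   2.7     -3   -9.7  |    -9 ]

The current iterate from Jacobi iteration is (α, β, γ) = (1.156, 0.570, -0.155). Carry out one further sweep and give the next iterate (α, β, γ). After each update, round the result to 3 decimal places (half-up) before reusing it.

One sweep:
  α = (1 - (3)·0.570 - (-4)·-0.155) / (-9) = 0.148
  β = (6 - (-3)·1.156 - (3)·-0.155) / (10) = 0.993
  γ = (-9 - (2.7)·1.156 - (-3)·0.570) / (-9.7) = 1.073

(0.148, 0.993, 1.073)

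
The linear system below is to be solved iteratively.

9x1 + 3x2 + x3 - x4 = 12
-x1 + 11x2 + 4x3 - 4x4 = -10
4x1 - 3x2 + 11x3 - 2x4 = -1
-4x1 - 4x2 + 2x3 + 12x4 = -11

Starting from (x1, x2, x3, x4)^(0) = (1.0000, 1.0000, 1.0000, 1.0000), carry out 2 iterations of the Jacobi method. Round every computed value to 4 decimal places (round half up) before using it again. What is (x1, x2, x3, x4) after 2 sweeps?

Iteration 1:
  x1 = (12 - (3)·1.0000 - (1)·1.0000 - (-1)·1.0000) / (9) = 1.0000
  x2 = (-10 - (-1)·1.0000 - (4)·1.0000 - (-4)·1.0000) / (11) = -0.8182
  x3 = (-1 - (4)·1.0000 - (-3)·1.0000 - (-2)·1.0000) / (11) = 0.0000
  x4 = (-11 - (-4)·1.0000 - (-4)·1.0000 - (2)·1.0000) / (12) = -0.4167
Iteration 2:
  x1 = (12 - (3)·-0.8182 - (1)·0.0000 - (-1)·-0.4167) / (9) = 1.5598
  x2 = (-10 - (-1)·1.0000 - (4)·0.0000 - (-4)·-0.4167) / (11) = -0.9697
  x3 = (-1 - (4)·1.0000 - (-3)·-0.8182 - (-2)·-0.4167) / (11) = -0.7535
  x4 = (-11 - (-4)·1.0000 - (-4)·-0.8182 - (2)·0.0000) / (12) = -0.8561

(1.5598, -0.9697, -0.7535, -0.8561)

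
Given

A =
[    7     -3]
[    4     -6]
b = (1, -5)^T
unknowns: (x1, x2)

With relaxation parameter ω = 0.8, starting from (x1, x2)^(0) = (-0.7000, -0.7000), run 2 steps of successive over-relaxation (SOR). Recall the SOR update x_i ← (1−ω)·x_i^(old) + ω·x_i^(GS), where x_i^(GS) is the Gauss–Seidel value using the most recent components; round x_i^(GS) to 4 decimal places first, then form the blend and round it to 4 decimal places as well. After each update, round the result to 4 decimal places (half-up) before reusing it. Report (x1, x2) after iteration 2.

Iteration 1:
  x1: GS value = (1 - (-3)·-0.7000) / (7) = -0.1571;  x1 ← (1−ω)·-0.7000 + ω·-0.1571 = -0.2657
  x2: GS value = (-5 - (4)·-0.2657) / (-6) = 0.6562;  x2 ← (1−ω)·-0.7000 + ω·0.6562 = 0.3850
Iteration 2:
  x1: GS value = (1 - (-3)·0.3850) / (7) = 0.3079;  x1 ← (1−ω)·-0.2657 + ω·0.3079 = 0.1932
  x2: GS value = (-5 - (4)·0.1932) / (-6) = 0.9621;  x2 ← (1−ω)·0.3850 + ω·0.9621 = 0.8467

(0.1932, 0.8467)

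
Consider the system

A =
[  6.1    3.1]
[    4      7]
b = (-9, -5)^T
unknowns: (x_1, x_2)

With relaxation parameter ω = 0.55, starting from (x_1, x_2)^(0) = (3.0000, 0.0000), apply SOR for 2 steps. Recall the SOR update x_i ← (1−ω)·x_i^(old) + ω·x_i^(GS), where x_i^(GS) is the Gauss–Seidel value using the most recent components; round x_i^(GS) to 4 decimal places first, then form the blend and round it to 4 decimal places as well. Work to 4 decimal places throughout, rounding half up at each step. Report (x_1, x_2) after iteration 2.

(-0.4121, -0.5163)

Iteration 1:
  x_1: GS value = (-9 - (3.1)·0.0000) / (6.1) = -1.4754;  x_1 ← (1−ω)·3.0000 + ω·-1.4754 = 0.5385
  x_2: GS value = (-5 - (4)·0.5385) / (7) = -1.0220;  x_2 ← (1−ω)·0.0000 + ω·-1.0220 = -0.5621
Iteration 2:
  x_1: GS value = (-9 - (3.1)·-0.5621) / (6.1) = -1.1898;  x_1 ← (1−ω)·0.5385 + ω·-1.1898 = -0.4121
  x_2: GS value = (-5 - (4)·-0.4121) / (7) = -0.4788;  x_2 ← (1−ω)·-0.5621 + ω·-0.4788 = -0.5163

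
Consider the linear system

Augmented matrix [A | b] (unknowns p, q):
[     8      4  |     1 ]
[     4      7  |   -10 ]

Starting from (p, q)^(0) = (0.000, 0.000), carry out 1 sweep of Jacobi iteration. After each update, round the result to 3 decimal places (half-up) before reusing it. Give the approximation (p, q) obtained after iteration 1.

Iteration 1:
  p = (1 - (4)·0.000) / (8) = 0.125
  q = (-10 - (4)·0.000) / (7) = -1.429

(0.125, -1.429)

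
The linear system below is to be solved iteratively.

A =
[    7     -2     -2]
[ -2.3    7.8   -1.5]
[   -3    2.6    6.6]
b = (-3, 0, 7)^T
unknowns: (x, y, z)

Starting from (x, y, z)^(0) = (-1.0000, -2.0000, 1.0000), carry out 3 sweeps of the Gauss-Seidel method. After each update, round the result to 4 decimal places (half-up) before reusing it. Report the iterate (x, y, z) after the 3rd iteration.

(-0.1409, 0.1372, 0.9425)

Iteration 1:
  x = (-3 - (-2)·-2.0000 - (-2)·1.0000) / (7) = -0.7143
  y = (0 - (-2.3)·-0.7143 - (-1.5)·1.0000) / (7.8) = -0.0183
  z = (7 - (-3)·-0.7143 - (2.6)·-0.0183) / (6.6) = 0.7431
Iteration 2:
  x = (-3 - (-2)·-0.0183 - (-2)·0.7431) / (7) = -0.2215
  y = (0 - (-2.3)·-0.2215 - (-1.5)·0.7431) / (7.8) = 0.0776
  z = (7 - (-3)·-0.2215 - (2.6)·0.0776) / (6.6) = 0.9294
Iteration 3:
  x = (-3 - (-2)·0.0776 - (-2)·0.9294) / (7) = -0.1409
  y = (0 - (-2.3)·-0.1409 - (-1.5)·0.9294) / (7.8) = 0.1372
  z = (7 - (-3)·-0.1409 - (2.6)·0.1372) / (6.6) = 0.9425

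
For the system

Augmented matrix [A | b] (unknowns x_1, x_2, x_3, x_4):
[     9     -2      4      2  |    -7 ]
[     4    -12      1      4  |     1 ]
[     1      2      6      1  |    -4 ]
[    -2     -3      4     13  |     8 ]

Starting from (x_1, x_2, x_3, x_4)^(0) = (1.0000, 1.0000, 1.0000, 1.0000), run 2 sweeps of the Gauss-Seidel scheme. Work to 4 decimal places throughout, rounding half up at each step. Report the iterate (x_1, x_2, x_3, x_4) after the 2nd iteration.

(-0.6579, -0.1542, -0.6050, 0.6647)

Iteration 1:
  x_1 = (-7 - (-2)·1.0000 - (4)·1.0000 - (2)·1.0000) / (9) = -1.2222
  x_2 = (1 - (4)·-1.2222 - (1)·1.0000 - (4)·1.0000) / (-12) = -0.0741
  x_3 = (-4 - (1)·-1.2222 - (2)·-0.0741 - (1)·1.0000) / (6) = -0.6049
  x_4 = (8 - (-2)·-1.2222 - (-3)·-0.0741 - (4)·-0.6049) / (13) = 0.5964
Iteration 2:
  x_1 = (-7 - (-2)·-0.0741 - (4)·-0.6049 - (2)·0.5964) / (9) = -0.6579
  x_2 = (1 - (4)·-0.6579 - (1)·-0.6049 - (4)·0.5964) / (-12) = -0.1542
  x_3 = (-4 - (1)·-0.6579 - (2)·-0.1542 - (1)·0.5964) / (6) = -0.6050
  x_4 = (8 - (-2)·-0.6579 - (-3)·-0.1542 - (4)·-0.6050) / (13) = 0.6647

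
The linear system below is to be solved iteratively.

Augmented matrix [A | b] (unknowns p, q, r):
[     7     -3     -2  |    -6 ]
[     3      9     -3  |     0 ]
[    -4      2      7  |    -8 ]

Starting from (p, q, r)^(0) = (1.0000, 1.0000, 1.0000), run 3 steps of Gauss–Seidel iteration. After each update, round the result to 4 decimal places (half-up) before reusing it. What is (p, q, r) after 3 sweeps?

(-1.3891, -0.1144, -1.9039)

Iteration 1:
  p = (-6 - (-3)·1.0000 - (-2)·1.0000) / (7) = -0.1429
  q = (0 - (3)·-0.1429 - (-3)·1.0000) / (9) = 0.3810
  r = (-8 - (-4)·-0.1429 - (2)·0.3810) / (7) = -1.3334
Iteration 2:
  p = (-6 - (-3)·0.3810 - (-2)·-1.3334) / (7) = -1.0748
  q = (0 - (3)·-1.0748 - (-3)·-1.3334) / (9) = -0.0862
  r = (-8 - (-4)·-1.0748 - (2)·-0.0862) / (7) = -1.7324
Iteration 3:
  p = (-6 - (-3)·-0.0862 - (-2)·-1.7324) / (7) = -1.3891
  q = (0 - (3)·-1.3891 - (-3)·-1.7324) / (9) = -0.1144
  r = (-8 - (-4)·-1.3891 - (2)·-0.1144) / (7) = -1.9039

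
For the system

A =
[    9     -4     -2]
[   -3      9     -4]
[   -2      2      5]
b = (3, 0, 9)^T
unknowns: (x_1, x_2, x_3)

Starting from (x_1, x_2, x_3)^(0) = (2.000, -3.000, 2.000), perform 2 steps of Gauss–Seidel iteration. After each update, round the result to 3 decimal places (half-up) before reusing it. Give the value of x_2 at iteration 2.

0.887

Iteration 1:
  x_1 = (3 - (-4)·-3.000 - (-2)·2.000) / (9) = -0.556
  x_2 = (0 - (-3)·-0.556 - (-4)·2.000) / (9) = 0.704
  x_3 = (9 - (-2)·-0.556 - (2)·0.704) / (5) = 1.296
Iteration 2:
  x_1 = (3 - (-4)·0.704 - (-2)·1.296) / (9) = 0.934
  x_2 = (0 - (-3)·0.934 - (-4)·1.296) / (9) = 0.887
  x_3 = (9 - (-2)·0.934 - (2)·0.887) / (5) = 1.819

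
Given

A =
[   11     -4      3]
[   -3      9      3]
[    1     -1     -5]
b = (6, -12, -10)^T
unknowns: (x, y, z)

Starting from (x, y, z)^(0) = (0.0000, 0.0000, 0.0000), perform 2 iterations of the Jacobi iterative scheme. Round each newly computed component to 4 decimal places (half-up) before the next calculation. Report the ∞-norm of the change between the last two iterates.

1.0303

Iteration 1:
  x = (6 - (-4)·0.0000 - (3)·0.0000) / (11) = 0.5455
  y = (-12 - (-3)·0.0000 - (3)·0.0000) / (9) = -1.3333
  z = (-10 - (1)·0.0000 - (-1)·0.0000) / (-5) = 2.0000
Iteration 2:
  x = (6 - (-4)·-1.3333 - (3)·2.0000) / (11) = -0.4848
  y = (-12 - (-3)·0.5455 - (3)·2.0000) / (9) = -1.8182
  z = (-10 - (1)·0.5455 - (-1)·-1.3333) / (-5) = 2.3758
Change: (-1.0303, -0.4849, 0.3758) → max |·| = 1.0303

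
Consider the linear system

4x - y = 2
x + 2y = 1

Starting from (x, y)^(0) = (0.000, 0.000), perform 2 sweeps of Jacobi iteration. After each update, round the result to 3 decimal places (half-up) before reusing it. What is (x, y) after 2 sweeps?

(0.625, 0.250)

Iteration 1:
  x = (2 - (-1)·0.000) / (4) = 0.500
  y = (1 - (1)·0.000) / (2) = 0.500
Iteration 2:
  x = (2 - (-1)·0.500) / (4) = 0.625
  y = (1 - (1)·0.500) / (2) = 0.250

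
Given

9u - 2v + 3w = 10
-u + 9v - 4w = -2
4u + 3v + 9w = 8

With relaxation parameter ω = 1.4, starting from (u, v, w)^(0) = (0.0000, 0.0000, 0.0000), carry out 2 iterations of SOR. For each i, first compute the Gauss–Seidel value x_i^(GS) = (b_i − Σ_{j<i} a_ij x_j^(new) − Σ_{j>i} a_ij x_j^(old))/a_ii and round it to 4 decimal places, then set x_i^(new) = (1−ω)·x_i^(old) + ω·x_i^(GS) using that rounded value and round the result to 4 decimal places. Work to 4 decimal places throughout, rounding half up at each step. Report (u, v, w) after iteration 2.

Iteration 1:
  u: GS value = (10 - (-2)·0.0000 - (3)·0.0000) / (9) = 1.1111;  u ← (1−ω)·0.0000 + ω·1.1111 = 1.5555
  v: GS value = (-2 - (-1)·1.5555 - (-4)·0.0000) / (9) = -0.0494;  v ← (1−ω)·0.0000 + ω·-0.0494 = -0.0692
  w: GS value = (8 - (4)·1.5555 - (3)·-0.0692) / (9) = 0.2206;  w ← (1−ω)·0.0000 + ω·0.2206 = 0.3088
Iteration 2:
  u: GS value = (10 - (-2)·-0.0692 - (3)·0.3088) / (9) = 0.9928;  u ← (1−ω)·1.5555 + ω·0.9928 = 0.7677
  v: GS value = (-2 - (-1)·0.7677 - (-4)·0.3088) / (9) = 0.0003;  v ← (1−ω)·-0.0692 + ω·0.0003 = 0.0281
  w: GS value = (8 - (4)·0.7677 - (3)·0.0281) / (9) = 0.5383;  w ← (1−ω)·0.3088 + ω·0.5383 = 0.6301

(0.7677, 0.0281, 0.6301)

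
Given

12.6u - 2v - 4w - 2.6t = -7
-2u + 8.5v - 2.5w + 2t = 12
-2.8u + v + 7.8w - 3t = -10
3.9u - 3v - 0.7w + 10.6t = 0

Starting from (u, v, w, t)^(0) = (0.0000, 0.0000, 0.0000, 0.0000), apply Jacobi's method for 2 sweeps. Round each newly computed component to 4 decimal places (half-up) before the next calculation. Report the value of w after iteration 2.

-1.6625

Iteration 1:
  u = (-7 - (-2)·0.0000 - (-4)·0.0000 - (-2.6)·0.0000) / (12.6) = -0.5556
  v = (12 - (-2)·0.0000 - (-2.5)·0.0000 - (2)·0.0000) / (8.5) = 1.4118
  w = (-10 - (-2.8)·0.0000 - (1)·0.0000 - (-3)·0.0000) / (7.8) = -1.2821
  t = (0 - (3.9)·0.0000 - (-3)·0.0000 - (-0.7)·0.0000) / (10.6) = 0.0000
Iteration 2:
  u = (-7 - (-2)·1.4118 - (-4)·-1.2821 - (-2.6)·0.0000) / (12.6) = -0.7385
  v = (12 - (-2)·-0.5556 - (-2.5)·-1.2821 - (2)·0.0000) / (8.5) = 0.9039
  w = (-10 - (-2.8)·-0.5556 - (1)·1.4118 - (-3)·0.0000) / (7.8) = -1.6625
  t = (0 - (3.9)·-0.5556 - (-3)·1.4118 - (-0.7)·-1.2821) / (10.6) = 0.5193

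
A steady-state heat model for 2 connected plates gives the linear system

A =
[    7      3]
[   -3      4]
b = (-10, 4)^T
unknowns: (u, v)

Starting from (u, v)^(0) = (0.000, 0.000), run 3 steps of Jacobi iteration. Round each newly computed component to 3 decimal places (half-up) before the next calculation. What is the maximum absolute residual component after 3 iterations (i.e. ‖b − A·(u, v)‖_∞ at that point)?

1.378

Iteration 1:
  u = (-10 - (3)·0.000) / (7) = -1.429
  v = (4 - (-3)·0.000) / (4) = 1.000
Iteration 2:
  u = (-10 - (3)·1.000) / (7) = -1.857
  v = (4 - (-3)·-1.429) / (4) = -0.072
Iteration 3:
  u = (-10 - (3)·-0.072) / (7) = -1.398
  v = (4 - (-3)·-1.857) / (4) = -0.393
Residual b − A·x = (0.965, 1.378); ∞-norm = 1.378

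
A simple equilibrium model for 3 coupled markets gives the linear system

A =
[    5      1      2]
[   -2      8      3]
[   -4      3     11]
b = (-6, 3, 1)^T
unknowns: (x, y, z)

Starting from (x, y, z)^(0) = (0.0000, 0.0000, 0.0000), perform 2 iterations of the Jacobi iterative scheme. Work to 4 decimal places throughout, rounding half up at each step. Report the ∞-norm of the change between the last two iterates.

0.5386

Iteration 1:
  x = (-6 - (1)·0.0000 - (2)·0.0000) / (5) = -1.2000
  y = (3 - (-2)·0.0000 - (3)·0.0000) / (8) = 0.3750
  z = (1 - (-4)·0.0000 - (3)·0.0000) / (11) = 0.0909
Iteration 2:
  x = (-6 - (1)·0.3750 - (2)·0.0909) / (5) = -1.3114
  y = (3 - (-2)·-1.2000 - (3)·0.0909) / (8) = 0.0409
  z = (1 - (-4)·-1.2000 - (3)·0.3750) / (11) = -0.4477
Change: (-0.1114, -0.3341, -0.5386) → max |·| = 0.5386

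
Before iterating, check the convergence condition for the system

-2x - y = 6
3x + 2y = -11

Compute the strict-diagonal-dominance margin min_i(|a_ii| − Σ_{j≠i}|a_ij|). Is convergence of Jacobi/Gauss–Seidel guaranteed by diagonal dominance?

-1

row 1: |-2| − (1) = 1
row 2: |2| − (3) = -1
minimum over rows = -1 → not strictly diagonally dominant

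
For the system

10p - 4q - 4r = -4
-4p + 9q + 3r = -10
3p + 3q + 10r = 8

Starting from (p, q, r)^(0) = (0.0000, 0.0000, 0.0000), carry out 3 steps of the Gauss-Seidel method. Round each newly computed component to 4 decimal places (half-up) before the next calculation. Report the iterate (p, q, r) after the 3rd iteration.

(-0.5148, -1.8180, 1.4998)

Iteration 1:
  p = (-4 - (-4)·0.0000 - (-4)·0.0000) / (10) = -0.4000
  q = (-10 - (-4)·-0.4000 - (3)·0.0000) / (9) = -1.2889
  r = (8 - (3)·-0.4000 - (3)·-1.2889) / (10) = 1.3067
Iteration 2:
  p = (-4 - (-4)·-1.2889 - (-4)·1.3067) / (10) = -0.3929
  q = (-10 - (-4)·-0.3929 - (3)·1.3067) / (9) = -1.7213
  r = (8 - (3)·-0.3929 - (3)·-1.7213) / (10) = 1.4343
Iteration 3:
  p = (-4 - (-4)·-1.7213 - (-4)·1.4343) / (10) = -0.5148
  q = (-10 - (-4)·-0.5148 - (3)·1.4343) / (9) = -1.8180
  r = (8 - (3)·-0.5148 - (3)·-1.8180) / (10) = 1.4998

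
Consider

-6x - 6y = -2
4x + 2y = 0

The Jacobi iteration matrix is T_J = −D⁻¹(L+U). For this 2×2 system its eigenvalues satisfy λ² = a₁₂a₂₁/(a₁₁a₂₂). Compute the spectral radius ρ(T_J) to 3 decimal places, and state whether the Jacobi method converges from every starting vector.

1.414

a₁₂a₂₁/(a₁₁a₂₂) = (-6)·(4) / ((-6)·(2)) = 2.000000
ρ = √|2.000000| = √2.000000 = 1.414
ρ > 1, so Jacobi diverges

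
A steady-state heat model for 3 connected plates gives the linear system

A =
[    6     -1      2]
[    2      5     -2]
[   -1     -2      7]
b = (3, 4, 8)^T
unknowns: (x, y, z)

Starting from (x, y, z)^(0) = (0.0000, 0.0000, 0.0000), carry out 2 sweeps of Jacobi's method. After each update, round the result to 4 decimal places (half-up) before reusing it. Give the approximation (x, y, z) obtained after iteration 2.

Iteration 1:
  x = (3 - (-1)·0.0000 - (2)·0.0000) / (6) = 0.5000
  y = (4 - (2)·0.0000 - (-2)·0.0000) / (5) = 0.8000
  z = (8 - (-1)·0.0000 - (-2)·0.0000) / (7) = 1.1429
Iteration 2:
  x = (3 - (-1)·0.8000 - (2)·1.1429) / (6) = 0.2524
  y = (4 - (2)·0.5000 - (-2)·1.1429) / (5) = 1.0572
  z = (8 - (-1)·0.5000 - (-2)·0.8000) / (7) = 1.4429

(0.2524, 1.0572, 1.4429)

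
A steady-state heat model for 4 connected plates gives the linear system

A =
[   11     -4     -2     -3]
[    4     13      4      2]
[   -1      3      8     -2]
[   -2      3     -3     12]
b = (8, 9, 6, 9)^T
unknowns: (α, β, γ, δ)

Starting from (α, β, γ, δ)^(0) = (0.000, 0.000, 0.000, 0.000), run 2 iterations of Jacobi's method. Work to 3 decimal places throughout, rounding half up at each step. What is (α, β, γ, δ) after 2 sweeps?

Iteration 1:
  α = (8 - (-4)·0.000 - (-2)·0.000 - (-3)·0.000) / (11) = 0.727
  β = (9 - (4)·0.000 - (4)·0.000 - (2)·0.000) / (13) = 0.692
  γ = (6 - (-1)·0.000 - (3)·0.000 - (-2)·0.000) / (8) = 0.750
  δ = (9 - (-2)·0.000 - (3)·0.000 - (-3)·0.000) / (12) = 0.750
Iteration 2:
  α = (8 - (-4)·0.692 - (-2)·0.750 - (-3)·0.750) / (11) = 1.320
  β = (9 - (4)·0.727 - (4)·0.750 - (2)·0.750) / (13) = 0.122
  γ = (6 - (-1)·0.727 - (3)·0.692 - (-2)·0.750) / (8) = 0.769
  δ = (9 - (-2)·0.727 - (3)·0.692 - (-3)·0.750) / (12) = 0.886

(1.320, 0.122, 0.769, 0.886)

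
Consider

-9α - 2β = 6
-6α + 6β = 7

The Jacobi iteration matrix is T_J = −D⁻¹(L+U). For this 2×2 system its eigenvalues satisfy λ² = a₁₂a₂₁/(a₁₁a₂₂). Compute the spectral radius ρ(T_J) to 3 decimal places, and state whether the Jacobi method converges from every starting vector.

0.471

a₁₂a₂₁/(a₁₁a₂₂) = (-2)·(-6) / ((-9)·(6)) = -0.222222
ρ = √|-0.222222| = √0.222222 = 0.471
ρ < 1, so Jacobi converges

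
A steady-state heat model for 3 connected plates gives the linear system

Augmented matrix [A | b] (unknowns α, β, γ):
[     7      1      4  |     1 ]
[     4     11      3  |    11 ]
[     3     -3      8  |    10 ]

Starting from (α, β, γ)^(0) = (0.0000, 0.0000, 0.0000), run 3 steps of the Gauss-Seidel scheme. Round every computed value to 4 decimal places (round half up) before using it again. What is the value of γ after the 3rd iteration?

Iteration 1:
  α = (1 - (1)·0.0000 - (4)·0.0000) / (7) = 0.1429
  β = (11 - (4)·0.1429 - (3)·0.0000) / (11) = 0.9480
  γ = (10 - (3)·0.1429 - (-3)·0.9480) / (8) = 1.5519
Iteration 2:
  α = (1 - (1)·0.9480 - (4)·1.5519) / (7) = -0.8794
  β = (11 - (4)·-0.8794 - (3)·1.5519) / (11) = 0.8965
  γ = (10 - (3)·-0.8794 - (-3)·0.8965) / (8) = 1.9160
Iteration 3:
  α = (1 - (1)·0.8965 - (4)·1.9160) / (7) = -1.0801
  β = (11 - (4)·-1.0801 - (3)·1.9160) / (11) = 0.8702
  γ = (10 - (3)·-1.0801 - (-3)·0.8702) / (8) = 1.9814

1.9814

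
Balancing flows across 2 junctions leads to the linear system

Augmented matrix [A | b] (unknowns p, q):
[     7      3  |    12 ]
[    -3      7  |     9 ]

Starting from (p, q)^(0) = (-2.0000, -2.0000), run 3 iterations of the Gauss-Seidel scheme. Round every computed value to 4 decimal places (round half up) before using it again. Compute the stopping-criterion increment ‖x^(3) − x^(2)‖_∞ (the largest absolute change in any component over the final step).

Iteration 1:
  p = (12 - (3)·-2.0000) / (7) = 2.5714
  q = (9 - (-3)·2.5714) / (7) = 2.3877
Iteration 2:
  p = (12 - (3)·2.3877) / (7) = 0.6910
  q = (9 - (-3)·0.6910) / (7) = 1.5819
Iteration 3:
  p = (12 - (3)·1.5819) / (7) = 1.0363
  q = (9 - (-3)·1.0363) / (7) = 1.7298
Change: (0.3453, 0.1479) → max |·| = 0.3453

0.3453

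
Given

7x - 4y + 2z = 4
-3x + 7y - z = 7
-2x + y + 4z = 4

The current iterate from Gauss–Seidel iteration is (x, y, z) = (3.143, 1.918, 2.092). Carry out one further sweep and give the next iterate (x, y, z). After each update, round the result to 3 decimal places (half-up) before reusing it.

One sweep:
  x = (4 - (-4)·1.918 - (2)·2.092) / (7) = 1.070
  y = (7 - (-3)·1.070 - (-1)·2.092) / (7) = 1.757
  z = (4 - (-2)·1.070 - (1)·1.757) / (4) = 1.096

(1.070, 1.757, 1.096)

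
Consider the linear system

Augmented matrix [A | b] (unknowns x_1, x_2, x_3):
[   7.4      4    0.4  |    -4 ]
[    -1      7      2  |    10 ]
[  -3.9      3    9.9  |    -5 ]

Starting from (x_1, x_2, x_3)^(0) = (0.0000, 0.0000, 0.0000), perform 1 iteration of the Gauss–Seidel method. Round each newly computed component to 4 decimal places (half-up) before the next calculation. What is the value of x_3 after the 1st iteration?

Iteration 1:
  x_1 = (-4 - (4)·0.0000 - (0.4)·0.0000) / (7.4) = -0.5405
  x_2 = (10 - (-1)·-0.5405 - (2)·0.0000) / (7) = 1.3514
  x_3 = (-5 - (-3.9)·-0.5405 - (3)·1.3514) / (9.9) = -1.1275

-1.1275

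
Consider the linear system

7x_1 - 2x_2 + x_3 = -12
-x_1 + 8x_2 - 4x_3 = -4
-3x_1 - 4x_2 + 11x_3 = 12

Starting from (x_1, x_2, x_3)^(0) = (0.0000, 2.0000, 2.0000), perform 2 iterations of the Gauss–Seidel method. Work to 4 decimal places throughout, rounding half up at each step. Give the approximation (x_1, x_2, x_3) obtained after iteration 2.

(-1.7393, -0.3083, 0.5044)

Iteration 1:
  x_1 = (-12 - (-2)·2.0000 - (1)·2.0000) / (7) = -1.4286
  x_2 = (-4 - (-1)·-1.4286 - (-4)·2.0000) / (8) = 0.3214
  x_3 = (12 - (-3)·-1.4286 - (-4)·0.3214) / (11) = 0.8182
Iteration 2:
  x_1 = (-12 - (-2)·0.3214 - (1)·0.8182) / (7) = -1.7393
  x_2 = (-4 - (-1)·-1.7393 - (-4)·0.8182) / (8) = -0.3083
  x_3 = (12 - (-3)·-1.7393 - (-4)·-0.3083) / (11) = 0.5044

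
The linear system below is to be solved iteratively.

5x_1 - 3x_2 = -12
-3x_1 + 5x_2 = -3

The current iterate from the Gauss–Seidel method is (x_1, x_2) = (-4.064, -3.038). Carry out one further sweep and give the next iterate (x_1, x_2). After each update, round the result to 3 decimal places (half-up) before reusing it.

One sweep:
  x_1 = (-12 - (-3)·-3.038) / (5) = -4.223
  x_2 = (-3 - (-3)·-4.223) / (5) = -3.134

(-4.223, -3.134)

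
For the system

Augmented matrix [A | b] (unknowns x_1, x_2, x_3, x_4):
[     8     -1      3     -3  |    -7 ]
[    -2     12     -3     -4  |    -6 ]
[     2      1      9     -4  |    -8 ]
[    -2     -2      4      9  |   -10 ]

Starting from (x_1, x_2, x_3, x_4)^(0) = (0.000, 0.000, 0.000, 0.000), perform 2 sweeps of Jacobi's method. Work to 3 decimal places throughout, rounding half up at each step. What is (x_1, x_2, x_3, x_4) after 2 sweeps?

(-1.021, -1.238, -1.133, -1.022)

Iteration 1:
  x_1 = (-7 - (-1)·0.000 - (3)·0.000 - (-3)·0.000) / (8) = -0.875
  x_2 = (-6 - (-2)·0.000 - (-3)·0.000 - (-4)·0.000) / (12) = -0.500
  x_3 = (-8 - (2)·0.000 - (1)·0.000 - (-4)·0.000) / (9) = -0.889
  x_4 = (-10 - (-2)·0.000 - (-2)·0.000 - (4)·0.000) / (9) = -1.111
Iteration 2:
  x_1 = (-7 - (-1)·-0.500 - (3)·-0.889 - (-3)·-1.111) / (8) = -1.021
  x_2 = (-6 - (-2)·-0.875 - (-3)·-0.889 - (-4)·-1.111) / (12) = -1.238
  x_3 = (-8 - (2)·-0.875 - (1)·-0.500 - (-4)·-1.111) / (9) = -1.133
  x_4 = (-10 - (-2)·-0.875 - (-2)·-0.500 - (4)·-0.889) / (9) = -1.022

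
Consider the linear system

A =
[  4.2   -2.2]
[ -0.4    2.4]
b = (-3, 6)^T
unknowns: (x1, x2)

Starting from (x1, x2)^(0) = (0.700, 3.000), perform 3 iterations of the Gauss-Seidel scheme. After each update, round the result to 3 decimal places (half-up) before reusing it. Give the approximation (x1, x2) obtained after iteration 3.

(0.654, 2.609)

Iteration 1:
  x1 = (-3 - (-2.2)·3.000) / (4.2) = 0.857
  x2 = (6 - (-0.4)·0.857) / (2.4) = 2.643
Iteration 2:
  x1 = (-3 - (-2.2)·2.643) / (4.2) = 0.670
  x2 = (6 - (-0.4)·0.670) / (2.4) = 2.612
Iteration 3:
  x1 = (-3 - (-2.2)·2.612) / (4.2) = 0.654
  x2 = (6 - (-0.4)·0.654) / (2.4) = 2.609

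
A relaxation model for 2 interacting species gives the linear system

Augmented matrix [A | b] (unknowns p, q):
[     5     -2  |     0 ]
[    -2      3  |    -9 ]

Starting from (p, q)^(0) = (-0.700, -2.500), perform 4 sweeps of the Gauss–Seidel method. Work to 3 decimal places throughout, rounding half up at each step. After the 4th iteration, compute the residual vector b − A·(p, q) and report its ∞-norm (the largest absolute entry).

Iteration 1:
  p = (0 - (-2)·-2.500) / (5) = -1.000
  q = (-9 - (-2)·-1.000) / (3) = -3.667
Iteration 2:
  p = (0 - (-2)·-3.667) / (5) = -1.467
  q = (-9 - (-2)·-1.467) / (3) = -3.978
Iteration 3:
  p = (0 - (-2)·-3.978) / (5) = -1.591
  q = (-9 - (-2)·-1.591) / (3) = -4.061
Iteration 4:
  p = (0 - (-2)·-4.061) / (5) = -1.624
  q = (-9 - (-2)·-1.624) / (3) = -4.083
Residual b − A·x = (-0.046, 0.001); ∞-norm = 0.046

0.046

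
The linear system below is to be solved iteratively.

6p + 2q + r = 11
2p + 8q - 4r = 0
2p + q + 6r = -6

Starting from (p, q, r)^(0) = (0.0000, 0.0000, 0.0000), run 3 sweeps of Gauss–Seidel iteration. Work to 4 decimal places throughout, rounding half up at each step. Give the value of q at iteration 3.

-1.3956

Iteration 1:
  p = (11 - (2)·0.0000 - (1)·0.0000) / (6) = 1.8333
  q = (0 - (2)·1.8333 - (-4)·0.0000) / (8) = -0.4583
  r = (-6 - (2)·1.8333 - (1)·-0.4583) / (6) = -1.5347
Iteration 2:
  p = (11 - (2)·-0.4583 - (1)·-1.5347) / (6) = 2.2419
  q = (0 - (2)·2.2419 - (-4)·-1.5347) / (8) = -1.3278
  r = (-6 - (2)·2.2419 - (1)·-1.3278) / (6) = -1.5260
Iteration 3:
  p = (11 - (2)·-1.3278 - (1)·-1.5260) / (6) = 2.5303
  q = (0 - (2)·2.5303 - (-4)·-1.5260) / (8) = -1.3956
  r = (-6 - (2)·2.5303 - (1)·-1.3956) / (6) = -1.6108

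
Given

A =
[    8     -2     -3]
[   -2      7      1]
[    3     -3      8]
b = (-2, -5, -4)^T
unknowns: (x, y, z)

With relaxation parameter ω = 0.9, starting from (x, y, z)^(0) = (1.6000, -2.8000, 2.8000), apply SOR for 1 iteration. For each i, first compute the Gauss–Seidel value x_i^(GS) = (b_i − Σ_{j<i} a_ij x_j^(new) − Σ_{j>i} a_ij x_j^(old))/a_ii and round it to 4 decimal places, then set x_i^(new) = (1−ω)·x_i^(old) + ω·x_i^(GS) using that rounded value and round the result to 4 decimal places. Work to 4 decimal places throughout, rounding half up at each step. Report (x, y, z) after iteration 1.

(0.2500, -1.2186, -0.6656)

Iteration 1:
  x: GS value = (-2 - (-2)·-2.8000 - (-3)·2.8000) / (8) = 0.1000;  x ← (1−ω)·1.6000 + ω·0.1000 = 0.2500
  y: GS value = (-5 - (-2)·0.2500 - (1)·2.8000) / (7) = -1.0429;  y ← (1−ω)·-2.8000 + ω·-1.0429 = -1.2186
  z: GS value = (-4 - (3)·0.2500 - (-3)·-1.2186) / (8) = -1.0507;  z ← (1−ω)·2.8000 + ω·-1.0507 = -0.6656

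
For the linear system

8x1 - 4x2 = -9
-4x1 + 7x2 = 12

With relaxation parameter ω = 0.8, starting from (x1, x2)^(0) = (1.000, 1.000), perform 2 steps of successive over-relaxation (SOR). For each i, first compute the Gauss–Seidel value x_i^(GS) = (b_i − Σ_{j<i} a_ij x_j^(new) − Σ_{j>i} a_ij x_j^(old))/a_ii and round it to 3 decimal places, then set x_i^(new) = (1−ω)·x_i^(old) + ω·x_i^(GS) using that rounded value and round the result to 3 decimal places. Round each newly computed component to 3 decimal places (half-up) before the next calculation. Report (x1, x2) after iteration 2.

Iteration 1:
  x1: GS value = (-9 - (-4)·1.000) / (8) = -0.625;  x1 ← (1−ω)·1.000 + ω·-0.625 = -0.300
  x2: GS value = (12 - (-4)·-0.300) / (7) = 1.543;  x2 ← (1−ω)·1.000 + ω·1.543 = 1.434
Iteration 2:
  x1: GS value = (-9 - (-4)·1.434) / (8) = -0.408;  x1 ← (1−ω)·-0.300 + ω·-0.408 = -0.386
  x2: GS value = (12 - (-4)·-0.386) / (7) = 1.494;  x2 ← (1−ω)·1.434 + ω·1.494 = 1.482

(-0.386, 1.482)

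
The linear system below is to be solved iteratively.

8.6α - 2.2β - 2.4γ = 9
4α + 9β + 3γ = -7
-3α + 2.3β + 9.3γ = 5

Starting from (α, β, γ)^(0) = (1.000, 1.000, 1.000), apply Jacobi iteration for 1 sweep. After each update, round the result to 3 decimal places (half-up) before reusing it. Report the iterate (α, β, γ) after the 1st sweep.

(1.581, -1.556, 0.613)

Iteration 1:
  α = (9 - (-2.2)·1.000 - (-2.4)·1.000) / (8.6) = 1.581
  β = (-7 - (4)·1.000 - (3)·1.000) / (9) = -1.556
  γ = (5 - (-3)·1.000 - (2.3)·1.000) / (9.3) = 0.613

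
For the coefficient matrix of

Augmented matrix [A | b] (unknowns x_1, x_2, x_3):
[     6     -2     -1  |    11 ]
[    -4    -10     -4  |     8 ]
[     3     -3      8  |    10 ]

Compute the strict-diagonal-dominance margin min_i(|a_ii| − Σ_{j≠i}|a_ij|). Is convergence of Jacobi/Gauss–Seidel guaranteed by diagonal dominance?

row 1: |6| − (2+1) = 3
row 2: |-10| − (4+4) = 2
row 3: |8| − (3+3) = 2
minimum over rows = 2 → strictly diagonally dominant (convergence guaranteed)

2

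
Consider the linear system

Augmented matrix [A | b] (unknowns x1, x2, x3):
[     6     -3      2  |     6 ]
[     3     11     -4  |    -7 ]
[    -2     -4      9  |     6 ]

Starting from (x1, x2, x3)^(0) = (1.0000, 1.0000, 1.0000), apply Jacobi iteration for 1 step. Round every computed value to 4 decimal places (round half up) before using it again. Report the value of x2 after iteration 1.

Iteration 1:
  x1 = (6 - (-3)·1.0000 - (2)·1.0000) / (6) = 1.1667
  x2 = (-7 - (3)·1.0000 - (-4)·1.0000) / (11) = -0.5455
  x3 = (6 - (-2)·1.0000 - (-4)·1.0000) / (9) = 1.3333

-0.5455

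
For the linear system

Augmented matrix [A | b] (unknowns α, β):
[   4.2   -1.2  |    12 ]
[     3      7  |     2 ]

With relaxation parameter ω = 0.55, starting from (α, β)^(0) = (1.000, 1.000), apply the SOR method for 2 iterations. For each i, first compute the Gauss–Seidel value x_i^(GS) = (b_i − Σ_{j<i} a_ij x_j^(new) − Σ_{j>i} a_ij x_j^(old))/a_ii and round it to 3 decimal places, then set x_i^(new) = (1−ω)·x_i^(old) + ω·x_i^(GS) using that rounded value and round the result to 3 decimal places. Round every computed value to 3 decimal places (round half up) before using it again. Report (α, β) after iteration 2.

Iteration 1:
  α: GS value = (12 - (-1.2)·1.000) / (4.2) = 3.143;  α ← (1−ω)·1.000 + ω·3.143 = 2.179
  β: GS value = (2 - (3)·2.179) / (7) = -0.648;  β ← (1−ω)·1.000 + ω·-0.648 = 0.094
Iteration 2:
  α: GS value = (12 - (-1.2)·0.094) / (4.2) = 2.884;  α ← (1−ω)·2.179 + ω·2.884 = 2.567
  β: GS value = (2 - (3)·2.567) / (7) = -0.814;  β ← (1−ω)·0.094 + ω·-0.814 = -0.405

(2.567, -0.405)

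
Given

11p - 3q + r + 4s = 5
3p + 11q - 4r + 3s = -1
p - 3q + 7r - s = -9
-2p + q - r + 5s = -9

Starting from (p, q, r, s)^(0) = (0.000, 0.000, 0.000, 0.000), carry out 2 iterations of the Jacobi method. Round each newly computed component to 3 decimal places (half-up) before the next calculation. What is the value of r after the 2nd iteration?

Iteration 1:
  p = (5 - (-3)·0.000 - (1)·0.000 - (4)·0.000) / (11) = 0.455
  q = (-1 - (3)·0.000 - (-4)·0.000 - (3)·0.000) / (11) = -0.091
  r = (-9 - (1)·0.000 - (-3)·0.000 - (-1)·0.000) / (7) = -1.286
  s = (-9 - (-2)·0.000 - (1)·0.000 - (-1)·0.000) / (5) = -1.800
Iteration 2:
  p = (5 - (-3)·-0.091 - (1)·-1.286 - (4)·-1.800) / (11) = 1.201
  q = (-1 - (3)·0.455 - (-4)·-1.286 - (3)·-1.800) / (11) = -0.192
  r = (-9 - (1)·0.455 - (-3)·-0.091 - (-1)·-1.800) / (7) = -1.647
  s = (-9 - (-2)·0.455 - (1)·-0.091 - (-1)·-1.286) / (5) = -1.857

-1.647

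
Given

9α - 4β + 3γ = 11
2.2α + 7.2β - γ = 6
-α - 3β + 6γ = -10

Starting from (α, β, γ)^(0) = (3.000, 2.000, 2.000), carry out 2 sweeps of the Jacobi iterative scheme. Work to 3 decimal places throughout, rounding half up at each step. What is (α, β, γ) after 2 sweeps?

(1.364, 0.369, -1.329)

Iteration 1:
  α = (11 - (-4)·2.000 - (3)·2.000) / (9) = 1.444
  β = (6 - (2.2)·3.000 - (-1)·2.000) / (7.2) = 0.194
  γ = (-10 - (-1)·3.000 - (-3)·2.000) / (6) = -0.167
Iteration 2:
  α = (11 - (-4)·0.194 - (3)·-0.167) / (9) = 1.364
  β = (6 - (2.2)·1.444 - (-1)·-0.167) / (7.2) = 0.369
  γ = (-10 - (-1)·1.444 - (-3)·0.194) / (6) = -1.329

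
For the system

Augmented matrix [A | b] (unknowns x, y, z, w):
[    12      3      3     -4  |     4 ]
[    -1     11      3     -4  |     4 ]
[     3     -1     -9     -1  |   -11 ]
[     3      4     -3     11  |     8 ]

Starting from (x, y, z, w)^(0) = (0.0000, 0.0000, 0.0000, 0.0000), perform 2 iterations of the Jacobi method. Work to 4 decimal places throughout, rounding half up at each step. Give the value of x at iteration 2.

Iteration 1:
  x = (4 - (3)·0.0000 - (3)·0.0000 - (-4)·0.0000) / (12) = 0.3333
  y = (4 - (-1)·0.0000 - (3)·0.0000 - (-4)·0.0000) / (11) = 0.3636
  z = (-11 - (3)·0.0000 - (-1)·0.0000 - (-1)·0.0000) / (-9) = 1.2222
  w = (8 - (3)·0.0000 - (4)·0.0000 - (-3)·0.0000) / (11) = 0.7273
Iteration 2:
  x = (4 - (3)·0.3636 - (3)·1.2222 - (-4)·0.7273) / (12) = 0.1793
  y = (4 - (-1)·0.3333 - (3)·1.2222 - (-4)·0.7273) / (11) = 0.3251
  z = (-11 - (3)·0.3333 - (-1)·0.3636 - (-1)·0.7273) / (-9) = 1.2121
  w = (8 - (3)·0.3333 - (4)·0.3636 - (-3)·1.2222) / (11) = 0.8375

0.1793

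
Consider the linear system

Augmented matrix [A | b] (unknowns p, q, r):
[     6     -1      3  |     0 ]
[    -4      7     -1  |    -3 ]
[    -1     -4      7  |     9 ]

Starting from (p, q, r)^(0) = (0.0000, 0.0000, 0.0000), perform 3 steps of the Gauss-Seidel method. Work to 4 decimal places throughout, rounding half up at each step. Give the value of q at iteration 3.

Iteration 1:
  p = (0 - (-1)·0.0000 - (3)·0.0000) / (6) = 0.0000
  q = (-3 - (-4)·0.0000 - (-1)·0.0000) / (7) = -0.4286
  r = (9 - (-1)·0.0000 - (-4)·-0.4286) / (7) = 1.0408
Iteration 2:
  p = (0 - (-1)·-0.4286 - (3)·1.0408) / (6) = -0.5918
  q = (-3 - (-4)·-0.5918 - (-1)·1.0408) / (7) = -0.6181
  r = (9 - (-1)·-0.5918 - (-4)·-0.6181) / (7) = 0.8480
Iteration 3:
  p = (0 - (-1)·-0.6181 - (3)·0.8480) / (6) = -0.5270
  q = (-3 - (-4)·-0.5270 - (-1)·0.8480) / (7) = -0.6086
  r = (9 - (-1)·-0.5270 - (-4)·-0.6086) / (7) = 0.8627

-0.6086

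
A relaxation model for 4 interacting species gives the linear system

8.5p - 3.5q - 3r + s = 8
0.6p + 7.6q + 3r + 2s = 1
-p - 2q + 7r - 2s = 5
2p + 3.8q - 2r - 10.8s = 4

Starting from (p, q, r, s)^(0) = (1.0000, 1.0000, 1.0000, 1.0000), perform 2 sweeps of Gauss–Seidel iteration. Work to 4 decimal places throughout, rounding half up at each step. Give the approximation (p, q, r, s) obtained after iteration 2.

(1.0988, -0.2348, 0.6618, -0.3721)

Iteration 1:
  p = (8 - (-3.5)·1.0000 - (-3)·1.0000 - (1)·1.0000) / (8.5) = 1.5882
  q = (1 - (0.6)·1.5882 - (3)·1.0000 - (2)·1.0000) / (7.6) = -0.6517
  r = (5 - (-1)·1.5882 - (-2)·-0.6517 - (-2)·1.0000) / (7) = 1.0407
  s = (4 - (2)·1.5882 - (3.8)·-0.6517 - (-2)·1.0407) / (-10.8) = -0.4983
Iteration 2:
  p = (8 - (-3.5)·-0.6517 - (-3)·1.0407 - (1)·-0.4983) / (8.5) = 1.0988
  q = (1 - (0.6)·1.0988 - (3)·1.0407 - (2)·-0.4983) / (7.6) = -0.2348
  r = (5 - (-1)·1.0988 - (-2)·-0.2348 - (-2)·-0.4983) / (7) = 0.6618
  s = (4 - (2)·1.0988 - (3.8)·-0.2348 - (-2)·0.6618) / (-10.8) = -0.3721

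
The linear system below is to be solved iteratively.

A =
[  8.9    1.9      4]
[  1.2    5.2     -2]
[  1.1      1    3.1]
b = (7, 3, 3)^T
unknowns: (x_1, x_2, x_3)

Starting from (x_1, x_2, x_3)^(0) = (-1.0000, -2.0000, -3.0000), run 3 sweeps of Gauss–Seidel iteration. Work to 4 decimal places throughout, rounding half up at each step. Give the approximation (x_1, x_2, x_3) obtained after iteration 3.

Iteration 1:
  x_1 = (7 - (1.9)·-2.0000 - (4)·-3.0000) / (8.9) = 2.5618
  x_2 = (3 - (1.2)·2.5618 - (-2)·-3.0000) / (5.2) = -1.1681
  x_3 = (3 - (1.1)·2.5618 - (1)·-1.1681) / (3.1) = 0.4355
Iteration 2:
  x_1 = (7 - (1.9)·-1.1681 - (4)·0.4355) / (8.9) = 0.8402
  x_2 = (3 - (1.2)·0.8402 - (-2)·0.4355) / (5.2) = 0.5505
  x_3 = (3 - (1.1)·0.8402 - (1)·0.5505) / (3.1) = 0.4920
Iteration 3:
  x_1 = (7 - (1.9)·0.5505 - (4)·0.4920) / (8.9) = 0.4479
  x_2 = (3 - (1.2)·0.4479 - (-2)·0.4920) / (5.2) = 0.6628
  x_3 = (3 - (1.1)·0.4479 - (1)·0.6628) / (3.1) = 0.5950

(0.4479, 0.6628, 0.5950)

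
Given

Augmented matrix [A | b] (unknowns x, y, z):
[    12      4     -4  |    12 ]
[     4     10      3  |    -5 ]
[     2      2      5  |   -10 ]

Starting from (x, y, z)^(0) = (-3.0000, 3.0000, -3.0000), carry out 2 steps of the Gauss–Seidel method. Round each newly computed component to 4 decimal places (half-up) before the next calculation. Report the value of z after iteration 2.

-2.0528

Iteration 1:
  x = (12 - (4)·3.0000 - (-4)·-3.0000) / (12) = -1.0000
  y = (-5 - (4)·-1.0000 - (3)·-3.0000) / (10) = 0.8000
  z = (-10 - (2)·-1.0000 - (2)·0.8000) / (5) = -1.9200
Iteration 2:
  x = (12 - (4)·0.8000 - (-4)·-1.9200) / (12) = 0.0933
  y = (-5 - (4)·0.0933 - (3)·-1.9200) / (10) = 0.0387
  z = (-10 - (2)·0.0933 - (2)·0.0387) / (5) = -2.0528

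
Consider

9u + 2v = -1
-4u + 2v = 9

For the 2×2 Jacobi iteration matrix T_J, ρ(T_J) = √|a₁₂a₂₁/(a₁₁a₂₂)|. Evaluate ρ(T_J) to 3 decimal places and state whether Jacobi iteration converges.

0.667

a₁₂a₂₁/(a₁₁a₂₂) = (2)·(-4) / ((9)·(2)) = -0.444444
ρ = √|-0.444444| = √0.444444 = 0.667
ρ < 1, so Jacobi converges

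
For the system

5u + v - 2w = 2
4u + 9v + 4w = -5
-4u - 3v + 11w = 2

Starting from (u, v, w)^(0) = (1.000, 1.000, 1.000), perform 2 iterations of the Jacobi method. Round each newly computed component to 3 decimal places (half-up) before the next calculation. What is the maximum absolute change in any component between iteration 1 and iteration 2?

Iteration 1:
  u = (2 - (1)·1.000 - (-2)·1.000) / (5) = 0.600
  v = (-5 - (4)·1.000 - (4)·1.000) / (9) = -1.444
  w = (2 - (-4)·1.000 - (-3)·1.000) / (11) = 0.818
Iteration 2:
  u = (2 - (1)·-1.444 - (-2)·0.818) / (5) = 1.016
  v = (-5 - (4)·0.600 - (4)·0.818) / (9) = -1.186
  w = (2 - (-4)·0.600 - (-3)·-1.444) / (11) = 0.006
Change: (0.416, 0.258, -0.812) → max |·| = 0.812

0.812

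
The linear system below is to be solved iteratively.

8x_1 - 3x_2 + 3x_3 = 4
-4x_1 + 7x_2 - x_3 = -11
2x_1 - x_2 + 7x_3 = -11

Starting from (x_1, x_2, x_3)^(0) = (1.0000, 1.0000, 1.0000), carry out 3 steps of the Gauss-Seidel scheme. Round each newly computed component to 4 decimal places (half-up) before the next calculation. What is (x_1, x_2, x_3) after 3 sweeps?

Iteration 1:
  x_1 = (4 - (-3)·1.0000 - (3)·1.0000) / (8) = 0.5000
  x_2 = (-11 - (-4)·0.5000 - (-1)·1.0000) / (7) = -1.1429
  x_3 = (-11 - (2)·0.5000 - (-1)·-1.1429) / (7) = -1.8776
Iteration 2:
  x_1 = (4 - (-3)·-1.1429 - (3)·-1.8776) / (8) = 0.7755
  x_2 = (-11 - (-4)·0.7755 - (-1)·-1.8776) / (7) = -1.3965
  x_3 = (-11 - (2)·0.7755 - (-1)·-1.3965) / (7) = -1.9925
Iteration 3:
  x_1 = (4 - (-3)·-1.3965 - (3)·-1.9925) / (8) = 0.7235
  x_2 = (-11 - (-4)·0.7235 - (-1)·-1.9925) / (7) = -1.4426
  x_3 = (-11 - (2)·0.7235 - (-1)·-1.4426) / (7) = -1.9842

(0.7235, -1.4426, -1.9842)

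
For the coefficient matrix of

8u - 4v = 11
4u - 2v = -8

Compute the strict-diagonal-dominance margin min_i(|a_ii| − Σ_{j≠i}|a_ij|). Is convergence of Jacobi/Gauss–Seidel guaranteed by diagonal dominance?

-2

row 1: |8| − (4) = 4
row 2: |-2| − (4) = -2
minimum over rows = -2 → not strictly diagonally dominant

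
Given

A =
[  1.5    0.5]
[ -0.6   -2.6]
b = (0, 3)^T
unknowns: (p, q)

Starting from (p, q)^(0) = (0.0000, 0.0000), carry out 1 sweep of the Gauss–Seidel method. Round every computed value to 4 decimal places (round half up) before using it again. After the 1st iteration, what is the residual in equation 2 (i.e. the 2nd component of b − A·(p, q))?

Iteration 1:
  p = (0 - (0.5)·0.0000) / (1.5) = 0.0000
  q = (3 - (-0.6)·0.0000) / (-2.6) = -1.1538
Residual b − A·x = (0.5769, 0.0001)

0.0001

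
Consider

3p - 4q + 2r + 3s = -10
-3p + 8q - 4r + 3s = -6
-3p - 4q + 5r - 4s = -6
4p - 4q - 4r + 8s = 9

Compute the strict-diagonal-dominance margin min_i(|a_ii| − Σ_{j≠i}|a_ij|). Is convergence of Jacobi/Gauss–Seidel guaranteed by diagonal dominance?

row 1: |3| − (4+2+3) = -6
row 2: |8| − (3+4+3) = -2
row 3: |5| − (3+4+4) = -6
row 4: |8| − (4+4+4) = -4
minimum over rows = -6 → not strictly diagonally dominant

-6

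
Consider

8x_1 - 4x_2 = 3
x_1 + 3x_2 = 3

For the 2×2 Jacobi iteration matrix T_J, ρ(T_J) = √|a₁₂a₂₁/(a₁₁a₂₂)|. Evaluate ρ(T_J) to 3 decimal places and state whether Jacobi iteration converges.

a₁₂a₂₁/(a₁₁a₂₂) = (-4)·(1) / ((8)·(3)) = -0.166667
ρ = √|-0.166667| = √0.166667 = 0.408
ρ < 1, so Jacobi converges

0.408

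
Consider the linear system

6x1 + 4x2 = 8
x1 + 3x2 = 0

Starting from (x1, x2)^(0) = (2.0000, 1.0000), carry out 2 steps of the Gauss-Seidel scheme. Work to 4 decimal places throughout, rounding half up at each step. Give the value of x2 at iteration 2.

-0.4938

Iteration 1:
  x1 = (8 - (4)·1.0000) / (6) = 0.6667
  x2 = (0 - (1)·0.6667) / (3) = -0.2222
Iteration 2:
  x1 = (8 - (4)·-0.2222) / (6) = 1.4815
  x2 = (0 - (1)·1.4815) / (3) = -0.4938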